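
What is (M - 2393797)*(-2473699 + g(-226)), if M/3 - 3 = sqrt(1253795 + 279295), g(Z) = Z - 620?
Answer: 5923536126460 - 7423635*sqrt(1533090) ≈ 5.9143e+12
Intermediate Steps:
g(Z) = -620 + Z
M = 9 + 3*sqrt(1533090) (M = 9 + 3*sqrt(1253795 + 279295) = 9 + 3*sqrt(1533090) ≈ 3723.5)
(M - 2393797)*(-2473699 + g(-226)) = ((9 + 3*sqrt(1533090)) - 2393797)*(-2473699 + (-620 - 226)) = (-2393788 + 3*sqrt(1533090))*(-2473699 - 846) = (-2393788 + 3*sqrt(1533090))*(-2474545) = 5923536126460 - 7423635*sqrt(1533090)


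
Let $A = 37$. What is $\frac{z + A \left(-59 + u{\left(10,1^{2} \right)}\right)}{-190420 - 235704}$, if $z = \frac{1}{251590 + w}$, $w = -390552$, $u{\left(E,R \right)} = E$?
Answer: $\frac{251938107}{59215043288} \approx 0.0042546$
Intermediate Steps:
$z = - \frac{1}{138962}$ ($z = \frac{1}{251590 - 390552} = \frac{1}{-138962} = - \frac{1}{138962} \approx -7.1962 \cdot 10^{-6}$)
$\frac{z + A \left(-59 + u{\left(10,1^{2} \right)}\right)}{-190420 - 235704} = \frac{- \frac{1}{138962} + 37 \left(-59 + 10\right)}{-190420 - 235704} = \frac{- \frac{1}{138962} + 37 \left(-49\right)}{-426124} = \left(- \frac{1}{138962} - 1813\right) \left(- \frac{1}{426124}\right) = \left(- \frac{251938107}{138962}\right) \left(- \frac{1}{426124}\right) = \frac{251938107}{59215043288}$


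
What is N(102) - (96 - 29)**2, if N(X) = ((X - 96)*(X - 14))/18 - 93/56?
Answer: -749503/168 ≈ -4461.3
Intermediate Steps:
N(X) = -93/56 + (-96 + X)*(-14 + X)/18 (N(X) = ((-96 + X)*(-14 + X))*(1/18) - 93*1/56 = (-96 + X)*(-14 + X)/18 - 93/56 = -93/56 + (-96 + X)*(-14 + X)/18)
N(102) - (96 - 29)**2 = (12265/168 - 55/9*102 + (1/18)*102**2) - (96 - 29)**2 = (12265/168 - 1870/3 + (1/18)*10404) - 1*67**2 = (12265/168 - 1870/3 + 578) - 1*4489 = 4649/168 - 4489 = -749503/168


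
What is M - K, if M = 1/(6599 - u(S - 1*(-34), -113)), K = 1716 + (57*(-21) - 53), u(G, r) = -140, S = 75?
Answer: -3140373/6739 ≈ -466.00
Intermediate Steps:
K = 466 (K = 1716 + (-1197 - 53) = 1716 - 1250 = 466)
M = 1/6739 (M = 1/(6599 - 1*(-140)) = 1/(6599 + 140) = 1/6739 ≈ 0.00014839)
M - K = 1/6739 - 1*466 = 1/6739 - 466 = -3140373/6739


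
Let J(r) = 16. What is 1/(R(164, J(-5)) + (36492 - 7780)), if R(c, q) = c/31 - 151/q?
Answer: 496/14239095 ≈ 3.4834e-5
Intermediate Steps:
R(c, q) = -151/q + c/31 (R(c, q) = c*(1/31) - 151/q = c/31 - 151/q = -151/q + c/31)
1/(R(164, J(-5)) + (36492 - 7780)) = 1/((-151/16 + (1/31)*164) + (36492 - 7780)) = 1/((-151*1/16 + 164/31) + 28712) = 1/((-151/16 + 164/31) + 28712) = 1/(-2057/496 + 28712) = 1/(14239095/496) = 496/14239095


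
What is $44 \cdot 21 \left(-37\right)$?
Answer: $-34188$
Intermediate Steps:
$44 \cdot 21 \left(-37\right) = 44 \left(-777\right) = -34188$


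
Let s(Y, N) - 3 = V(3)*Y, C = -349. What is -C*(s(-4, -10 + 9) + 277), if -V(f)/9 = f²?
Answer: 210796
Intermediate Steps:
V(f) = -9*f²
s(Y, N) = 3 - 81*Y (s(Y, N) = 3 + (-9*3²)*Y = 3 + (-9*9)*Y = 3 - 81*Y)
-C*(s(-4, -10 + 9) + 277) = -(-349)*((3 - 81*(-4)) + 277) = -(-349)*((3 + 324) + 277) = -(-349)*(327 + 277) = -(-349)*604 = -1*(-210796) = 210796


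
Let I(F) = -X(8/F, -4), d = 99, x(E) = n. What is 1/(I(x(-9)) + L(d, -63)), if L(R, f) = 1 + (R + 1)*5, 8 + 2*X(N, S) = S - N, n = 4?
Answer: 1/508 ≈ 0.0019685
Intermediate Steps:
x(E) = 4
X(N, S) = -4 + S/2 - N/2 (X(N, S) = -4 + (S - N)/2 = -4 + (S/2 - N/2) = -4 + S/2 - N/2)
L(R, f) = 6 + 5*R (L(R, f) = 1 + (1 + R)*5 = 1 + (5 + 5*R) = 6 + 5*R)
I(F) = 6 + 4/F (I(F) = -(-4 + (1/2)*(-4) - 4/F) = -(-4 - 2 - 4/F) = -(-6 - 4/F) = 6 + 4/F)
1/(I(x(-9)) + L(d, -63)) = 1/((6 + 4/4) + (6 + 5*99)) = 1/((6 + 4*(1/4)) + (6 + 495)) = 1/((6 + 1) + 501) = 1/(7 + 501) = 1/508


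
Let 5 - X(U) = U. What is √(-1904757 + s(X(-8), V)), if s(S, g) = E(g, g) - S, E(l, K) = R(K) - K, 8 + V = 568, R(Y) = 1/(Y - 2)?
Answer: I*√65916796618/186 ≈ 1380.3*I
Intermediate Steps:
R(Y) = 1/(-2 + Y)
V = 560 (V = -8 + 568 = 560)
E(l, K) = 1/(-2 + K) - K
X(U) = 5 - U
s(S, g) = -S + (1 - g*(-2 + g))/(-2 + g) (s(S, g) = (1 - g*(-2 + g))/(-2 + g) - S = -S + (1 - g*(-2 + g))/(-2 + g))
√(-1904757 + s(X(-8), V)) = √(-1904757 + (1 - (-2 + 560)*((5 - 1*(-8)) + 560))/(-2 + 560)) = √(-1904757 + (1 - 1*558*((5 + 8) + 560))/558) = √(-1904757 + (1 - 1*558*(13 + 560))/558) = √(-1904757 + (1 - 1*558*573)/558) = √(-1904757 + (1 - 319734)/558) = √(-1904757 + (1/558)*(-319733)) = √(-1904757 - 319733/558) = √(-1063174139/558) = I*√65916796618/186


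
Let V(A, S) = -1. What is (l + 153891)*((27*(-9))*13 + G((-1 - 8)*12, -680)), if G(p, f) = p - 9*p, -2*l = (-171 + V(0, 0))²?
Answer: -319232205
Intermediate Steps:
l = -14792 (l = -(-171 - 1)²/2 = -½*(-172)² = -½*29584 = -14792)
G(p, f) = -8*p
(l + 153891)*((27*(-9))*13 + G((-1 - 8)*12, -680)) = (-14792 + 153891)*((27*(-9))*13 - 8*(-1 - 8)*12) = 139099*(-243*13 - (-72)*12) = 139099*(-3159 - 8*(-108)) = 139099*(-3159 + 864) = 139099*(-2295) = -319232205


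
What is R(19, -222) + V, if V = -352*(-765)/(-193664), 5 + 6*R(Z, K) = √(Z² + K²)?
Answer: -2375/1068 + √49645/6 ≈ 34.911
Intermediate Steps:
R(Z, K) = -⅚ + √(K² + Z²)/6 (R(Z, K) = -⅚ + √(Z² + K²)/6 = -⅚ + √(K² + Z²)/6)
V = -495/356 (V = 269280*(-1/193664) = -495/356 ≈ -1.3904)
R(19, -222) + V = (-⅚ + √((-222)² + 19²)/6) - 495/356 = (-⅚ + √(49284 + 361)/6) - 495/356 = (-⅚ + √49645/6) - 495/356 = -2375/1068 + √49645/6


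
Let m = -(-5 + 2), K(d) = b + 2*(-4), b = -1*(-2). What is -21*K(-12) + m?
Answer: 129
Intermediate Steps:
b = 2
K(d) = -6 (K(d) = 2 + 2*(-4) = 2 - 8 = -6)
m = 3 (m = -1*(-3) = 3)
-21*K(-12) + m = -21*(-6) + 3 = 126 + 3 = 129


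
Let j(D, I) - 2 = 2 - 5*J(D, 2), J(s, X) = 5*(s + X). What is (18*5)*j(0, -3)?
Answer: -4140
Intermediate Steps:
J(s, X) = 5*X + 5*s (J(s, X) = 5*(X + s) = 5*X + 5*s)
j(D, I) = -46 - 25*D (j(D, I) = 2 + (2 - 5*(5*2 + 5*D)) = 2 + (2 - 5*(10 + 5*D)) = 2 + (2 + (-50 - 25*D)) = 2 + (-48 - 25*D) = -46 - 25*D)
(18*5)*j(0, -3) = (18*5)*(-46 - 25*0) = 90*(-46 + 0) = 90*(-46) = -4140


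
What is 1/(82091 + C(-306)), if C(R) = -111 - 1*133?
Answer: 1/81847 ≈ 1.2218e-5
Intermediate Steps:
C(R) = -244 (C(R) = -111 - 133 = -244)
1/(82091 + C(-306)) = 1/(82091 - 244) = 1/81847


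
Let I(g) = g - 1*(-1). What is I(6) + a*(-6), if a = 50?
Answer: -293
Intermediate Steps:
I(g) = 1 + g (I(g) = g + 1 = 1 + g)
I(6) + a*(-6) = (1 + 6) + 50*(-6) = 7 - 300 = -293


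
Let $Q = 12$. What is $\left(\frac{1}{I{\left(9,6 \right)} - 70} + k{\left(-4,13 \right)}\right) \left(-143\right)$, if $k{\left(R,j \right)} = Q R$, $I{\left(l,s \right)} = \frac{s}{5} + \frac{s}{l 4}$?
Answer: $\frac{14137266}{2059} \approx 6866.1$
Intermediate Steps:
$I{\left(l,s \right)} = \frac{s}{5} + \frac{s}{4 l}$ ($I{\left(l,s \right)} = s \frac{1}{5} + \frac{s}{4 l} = \frac{s}{5} + s \frac{1}{4 l} = \frac{s}{5} + \frac{s}{4 l}$)
$k{\left(R,j \right)} = 12 R$
$\left(\frac{1}{I{\left(9,6 \right)} - 70} + k{\left(-4,13 \right)}\right) \left(-143\right) = \left(\frac{1}{\left(\frac{1}{5} \cdot 6 + \frac{1}{4} \cdot 6 \cdot \frac{1}{9}\right) - 70} + 12 \left(-4\right)\right) \left(-143\right) = \left(\frac{1}{\left(\frac{6}{5} + \frac{1}{4} \cdot 6 \cdot \frac{1}{9}\right) - 70} - 48\right) \left(-143\right) = \left(\frac{1}{\left(\frac{6}{5} + \frac{1}{6}\right) - 70} - 48\right) \left(-143\right) = \left(\frac{1}{\frac{41}{30} - 70} - 48\right) \left(-143\right) = \left(\frac{1}{- \frac{2059}{30}} - 48\right) \left(-143\right) = \left(- \frac{30}{2059} - 48\right) \left(-143\right) = \left(- \frac{98862}{2059}\right) \left(-143\right) = \frac{14137266}{2059}$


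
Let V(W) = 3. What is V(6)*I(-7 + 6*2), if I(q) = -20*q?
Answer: -300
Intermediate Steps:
V(6)*I(-7 + 6*2) = 3*(-20*(-7 + 6*2)) = 3*(-20*(-7 + 12)) = 3*(-20*5) = 3*(-100) = -300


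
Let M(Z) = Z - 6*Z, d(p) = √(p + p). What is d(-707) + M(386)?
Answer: -1930 + I*√1414 ≈ -1930.0 + 37.603*I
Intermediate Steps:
d(p) = √2*√p (d(p) = √(2*p) = √2*√p)
M(Z) = -5*Z
d(-707) + M(386) = √2*√(-707) - 5*386 = √2*(I*√707) - 1930 = I*√1414 - 1930 = -1930 + I*√1414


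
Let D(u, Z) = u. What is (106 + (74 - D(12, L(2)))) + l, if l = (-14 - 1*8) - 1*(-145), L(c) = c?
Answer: 291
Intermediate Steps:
l = 123 (l = (-14 - 8) + 145 = -22 + 145 = 123)
(106 + (74 - D(12, L(2)))) + l = (106 + (74 - 1*12)) + 123 = (106 + (74 - 12)) + 123 = (106 + 62) + 123 = 168 + 123 = 291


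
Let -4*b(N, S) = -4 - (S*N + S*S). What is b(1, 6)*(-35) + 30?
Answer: -745/2 ≈ -372.50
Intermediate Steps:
b(N, S) = 1 + S**2/4 + N*S/4 (b(N, S) = -(-4 - (S*N + S*S))/4 = -(-4 - (N*S + S**2))/4 = -(-4 - (S**2 + N*S))/4 = -(-4 + (-S**2 - N*S))/4 = -(-4 - S**2 - N*S)/4 = 1 + S**2/4 + N*S/4)
b(1, 6)*(-35) + 30 = (1 + (1/4)*6**2 + (1/4)*1*6)*(-35) + 30 = (1 + (1/4)*36 + 3/2)*(-35) + 30 = (1 + 9 + 3/2)*(-35) + 30 = (23/2)*(-35) + 30 = -805/2 + 30 = -745/2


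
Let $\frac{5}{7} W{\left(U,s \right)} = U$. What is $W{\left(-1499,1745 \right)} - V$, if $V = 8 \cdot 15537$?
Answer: $- \frac{631973}{5} \approx -1.2639 \cdot 10^{5}$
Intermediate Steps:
$W{\left(U,s \right)} = \frac{7 U}{5}$
$V = 124296$
$W{\left(-1499,1745 \right)} - V = \frac{7}{5} \left(-1499\right) - 124296 = - \frac{10493}{5} - 124296 = - \frac{631973}{5}$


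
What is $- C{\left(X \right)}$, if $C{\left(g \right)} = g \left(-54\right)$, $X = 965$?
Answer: $52110$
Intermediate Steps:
$C{\left(g \right)} = - 54 g$
$- C{\left(X \right)} = - \left(-54\right) 965 = \left(-1\right) \left(-52110\right) = 52110$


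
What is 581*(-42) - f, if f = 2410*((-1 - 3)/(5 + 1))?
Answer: -68386/3 ≈ -22795.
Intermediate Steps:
f = -4820/3 (f = 2410*(-4/6) = 2410*(-4*1/6) = 2410*(-2/3) = -4820/3 ≈ -1606.7)
581*(-42) - f = 581*(-42) - 1*(-4820/3) = -24402 + 4820/3 = -68386/3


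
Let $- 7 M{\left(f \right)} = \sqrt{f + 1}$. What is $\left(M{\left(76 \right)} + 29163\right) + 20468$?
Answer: $49631 - \frac{\sqrt{77}}{7} \approx 49630.0$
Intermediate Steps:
$M{\left(f \right)} = - \frac{\sqrt{1 + f}}{7}$ ($M{\left(f \right)} = - \frac{\sqrt{f + 1}}{7} = - \frac{\sqrt{1 + f}}{7}$)
$\left(M{\left(76 \right)} + 29163\right) + 20468 = \left(- \frac{\sqrt{1 + 76}}{7} + 29163\right) + 20468 = \left(- \frac{\sqrt{77}}{7} + 29163\right) + 20468 = \left(29163 - \frac{\sqrt{77}}{7}\right) + 20468 = 49631 - \frac{\sqrt{77}}{7}$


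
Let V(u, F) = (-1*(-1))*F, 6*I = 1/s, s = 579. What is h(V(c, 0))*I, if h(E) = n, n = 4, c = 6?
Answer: 2/1737 ≈ 0.0011514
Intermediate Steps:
I = 1/3474 (I = (1/6)/579 = (1/6)*(1/579) = 1/3474 ≈ 0.00028785)
V(u, F) = F (V(u, F) = 1*F = F)
h(E) = 4
h(V(c, 0))*I = 4*(1/3474) = 2/1737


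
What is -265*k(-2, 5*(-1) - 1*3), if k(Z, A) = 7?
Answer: -1855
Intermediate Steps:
-265*k(-2, 5*(-1) - 1*3) = -265*7 = -1855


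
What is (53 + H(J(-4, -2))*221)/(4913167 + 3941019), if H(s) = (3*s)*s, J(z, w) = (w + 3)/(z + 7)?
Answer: 190/13281279 ≈ 1.4306e-5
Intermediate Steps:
J(z, w) = (3 + w)/(7 + z)
H(s) = 3*s²
(53 + H(J(-4, -2))*221)/(4913167 + 3941019) = (53 + (3*((3 - 2)/(7 - 4))²)*221)/(4913167 + 3941019) = (53 + (3*(1/3)²)*221)/8854186 = (53 + (3*((⅓)*1)²)*221)*(1/8854186) = (53 + (3*(⅓)²)*221)*(1/8854186) = (53 + (3*(⅑))*221)*(1/8854186) = (53 + (⅓)*221)*(1/8854186) = (53 + 221/3)*(1/8854186) = (380/3)*(1/8854186) = 190/13281279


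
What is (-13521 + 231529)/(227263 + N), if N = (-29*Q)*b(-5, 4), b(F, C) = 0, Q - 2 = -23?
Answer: 218008/227263 ≈ 0.95928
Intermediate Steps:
Q = -21 (Q = 2 - 23 = -21)
N = 0 (N = -29*(-21)*0 = 609*0 = 0)
(-13521 + 231529)/(227263 + N) = (-13521 + 231529)/(227263 + 0) = 218008/227263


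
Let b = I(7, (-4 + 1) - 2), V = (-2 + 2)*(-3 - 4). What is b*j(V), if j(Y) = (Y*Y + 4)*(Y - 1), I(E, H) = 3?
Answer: -12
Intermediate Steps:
V = 0 (V = 0*(-7) = 0)
b = 3
j(Y) = (-1 + Y)*(4 + Y²) (j(Y) = (Y² + 4)*(-1 + Y) = (4 + Y²)*(-1 + Y) = (-1 + Y)*(4 + Y²))
b*j(V) = 3*(-4 + 0³ - 1*0² + 4*0) = 3*(-4 + 0 - 1*0 + 0) = 3*(-4 + 0 + 0 + 0) = 3*(-4) = -12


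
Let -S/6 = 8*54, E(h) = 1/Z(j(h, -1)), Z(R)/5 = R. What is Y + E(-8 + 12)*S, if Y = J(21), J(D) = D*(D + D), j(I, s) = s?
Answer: 7002/5 ≈ 1400.4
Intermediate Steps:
J(D) = 2*D**2 (J(D) = D*(2*D) = 2*D**2)
Y = 882 (Y = 2*21**2 = 2*441 = 882)
Z(R) = 5*R
E(h) = -1/5 (E(h) = 1/(5*(-1)) = 1/(-5) = -1/5)
S = -2592 (S = -48*54 = -6*432 = -2592)
Y + E(-8 + 12)*S = 882 - 1/5*(-2592) = 882 + 2592/5 = 7002/5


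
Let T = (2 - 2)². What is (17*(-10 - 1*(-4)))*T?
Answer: 0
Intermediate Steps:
T = 0 (T = 0² = 0)
(17*(-10 - 1*(-4)))*T = (17*(-10 - 1*(-4)))*0 = (17*(-10 + 4))*0 = (17*(-6))*0 = -102*0 = 0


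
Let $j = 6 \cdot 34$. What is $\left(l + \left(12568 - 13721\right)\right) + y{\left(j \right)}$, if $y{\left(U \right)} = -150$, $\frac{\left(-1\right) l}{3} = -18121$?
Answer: $53060$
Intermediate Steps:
$l = 54363$ ($l = \left(-3\right) \left(-18121\right) = 54363$)
$j = 204$
$\left(l + \left(12568 - 13721\right)\right) + y{\left(j \right)} = \left(54363 + \left(12568 - 13721\right)\right) - 150 = \left(54363 - 1153\right) - 150 = 53210 - 150 = 53060$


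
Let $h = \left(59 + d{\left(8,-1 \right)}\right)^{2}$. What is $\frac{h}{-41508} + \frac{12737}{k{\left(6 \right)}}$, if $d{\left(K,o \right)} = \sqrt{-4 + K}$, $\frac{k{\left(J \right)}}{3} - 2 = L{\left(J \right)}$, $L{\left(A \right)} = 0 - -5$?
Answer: $\frac{176203085}{290556} \approx 606.43$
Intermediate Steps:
$L{\left(A \right)} = 5$ ($L{\left(A \right)} = 0 + 5 = 5$)
$k{\left(J \right)} = 21$ ($k{\left(J \right)} = 6 + 3 \cdot 5 = 6 + 15 = 21$)
$h = 3721$ ($h = \left(59 + \sqrt{-4 + 8}\right)^{2} = \left(59 + \sqrt{4}\right)^{2} = \left(59 + 2\right)^{2} = 61^{2} = 3721$)
$\frac{h}{-41508} + \frac{12737}{k{\left(6 \right)}} = \frac{3721}{-41508} + \frac{12737}{21} = 3721 \left(- \frac{1}{41508}\right) + 12737 \cdot \frac{1}{21} = - \frac{3721}{41508} + \frac{12737}{21} = \frac{176203085}{290556}$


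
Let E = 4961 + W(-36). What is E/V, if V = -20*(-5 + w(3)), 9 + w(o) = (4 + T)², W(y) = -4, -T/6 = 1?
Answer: 4957/200 ≈ 24.785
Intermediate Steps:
T = -6 (T = -6*1 = -6)
w(o) = -5 (w(o) = -9 + (4 - 6)² = -9 + (-2)² = -9 + 4 = -5)
E = 4957 (E = 4961 - 4 = 4957)
V = 200 (V = -20*(-5 - 5) = -20*(-10) = 200)
E/V = 4957/200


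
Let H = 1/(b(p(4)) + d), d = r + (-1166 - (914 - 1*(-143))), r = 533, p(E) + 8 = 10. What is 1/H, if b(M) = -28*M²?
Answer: -1802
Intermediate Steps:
p(E) = 2 (p(E) = -8 + 10 = 2)
d = -1690 (d = 533 + (-1166 - (914 - 1*(-143))) = 533 + (-1166 - (914 + 143)) = 533 + (-1166 - 1*1057) = 533 + (-1166 - 1057) = 533 - 2223 = -1690)
H = -1/1802 (H = 1/(-28*2² - 1690) = 1/(-28*4 - 1690) = 1/(-112 - 1690) = 1/(-1802) = -1/1802 ≈ -0.00055494)
1/H = 1/(-1/1802) = -1802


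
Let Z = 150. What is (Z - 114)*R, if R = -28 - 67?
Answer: -3420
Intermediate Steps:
R = -95
(Z - 114)*R = (150 - 114)*(-95) = 36*(-95) = -3420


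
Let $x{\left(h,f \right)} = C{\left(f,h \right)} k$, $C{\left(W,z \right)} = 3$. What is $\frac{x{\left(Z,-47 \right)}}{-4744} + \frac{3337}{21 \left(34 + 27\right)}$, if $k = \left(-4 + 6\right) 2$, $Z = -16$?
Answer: $\frac{3953839}{1519266} \approx 2.6025$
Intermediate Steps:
$k = 4$ ($k = 2 \cdot 2 = 4$)
$x{\left(h,f \right)} = 12$ ($x{\left(h,f \right)} = 3 \cdot 4 = 12$)
$\frac{x{\left(Z,-47 \right)}}{-4744} + \frac{3337}{21 \left(34 + 27\right)} = \frac{12}{-4744} + \frac{3337}{21 \left(34 + 27\right)} = 12 \left(- \frac{1}{4744}\right) + \frac{3337}{21 \cdot 61} = - \frac{3}{1186} + \frac{3337}{1281} = \frac{3953839}{1519266}$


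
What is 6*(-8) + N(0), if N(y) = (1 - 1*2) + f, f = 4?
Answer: -45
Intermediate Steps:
N(y) = 3 (N(y) = (1 - 1*2) + 4 = (1 - 2) + 4 = -1 + 4 = 3)
6*(-8) + N(0) = 6*(-8) + 3 = -48 + 3 = -45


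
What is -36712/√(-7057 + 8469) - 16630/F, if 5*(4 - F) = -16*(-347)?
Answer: 41575/2766 - 52*√353 ≈ -961.96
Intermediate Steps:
F = -5532/5 (F = 4 - (-16)*(-347)/5 = 4 - ⅕*5552 = 4 - 5552/5 = -5532/5 ≈ -1106.4)
-36712/√(-7057 + 8469) - 16630/F = -36712/√(-7057 + 8469) - 16630/(-5532/5) = -36712*√353/706 - 16630*(-5/5532) = -36712*√353/706 + 41575/2766 = -52*√353 + 41575/2766 = 41575/2766 - 52*√353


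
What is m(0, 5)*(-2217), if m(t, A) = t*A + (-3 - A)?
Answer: 17736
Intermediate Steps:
m(t, A) = -3 - A + A*t (m(t, A) = A*t + (-3 - A) = -3 - A + A*t)
m(0, 5)*(-2217) = (-3 - 1*5 + 5*0)*(-2217) = (-3 - 5 + 0)*(-2217) = -8*(-2217) = 17736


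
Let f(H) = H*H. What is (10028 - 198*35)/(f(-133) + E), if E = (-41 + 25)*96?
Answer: 3098/16153 ≈ 0.19179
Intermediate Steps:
E = -1536 (E = -16*96 = -1536)
f(H) = H**2
(10028 - 198*35)/(f(-133) + E) = (10028 - 198*35)/((-133)**2 - 1536) = (10028 - 6930)/(17689 - 1536) = 3098/16153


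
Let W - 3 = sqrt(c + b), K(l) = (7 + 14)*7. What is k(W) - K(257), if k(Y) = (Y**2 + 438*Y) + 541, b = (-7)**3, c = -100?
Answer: 1274 + 444*I*sqrt(443) ≈ 1274.0 + 9345.1*I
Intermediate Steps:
K(l) = 147 (K(l) = 21*7 = 147)
b = -343
W = 3 + I*sqrt(443) (W = 3 + sqrt(-100 - 343) = 3 + sqrt(-443) = 3 + I*sqrt(443) ≈ 3.0 + 21.048*I)
k(Y) = 541 + Y**2 + 438*Y
k(W) - K(257) = (541 + (3 + I*sqrt(443))**2 + 438*(3 + I*sqrt(443))) - 1*147 = (541 + (3 + I*sqrt(443))**2 + (1314 + 438*I*sqrt(443))) - 147 = (1855 + (3 + I*sqrt(443))**2 + 438*I*sqrt(443)) - 147 = 1708 + (3 + I*sqrt(443))**2 + 438*I*sqrt(443)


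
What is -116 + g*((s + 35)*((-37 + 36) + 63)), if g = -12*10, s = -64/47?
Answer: -11768092/47 ≈ -2.5039e+5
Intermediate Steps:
s = -64/47 (s = -64*1/47 = -64/47 ≈ -1.3617)
g = -120
-116 + g*((s + 35)*((-37 + 36) + 63)) = -116 - 120*(-64/47 + 35)*((-37 + 36) + 63) = -116 - 189720*(-1 + 63)/47 = -116 - 189720*62/47 = -116 - 120*98022/47 = -116 - 11762640/47 = -11768092/47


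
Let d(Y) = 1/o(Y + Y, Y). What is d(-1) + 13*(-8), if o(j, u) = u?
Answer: -105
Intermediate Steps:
d(Y) = 1/Y
d(-1) + 13*(-8) = 1/(-1) + 13*(-8) = -1 - 104 = -105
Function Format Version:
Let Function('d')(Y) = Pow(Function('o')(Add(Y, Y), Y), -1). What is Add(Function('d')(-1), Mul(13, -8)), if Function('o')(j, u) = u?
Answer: -105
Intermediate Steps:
Function('d')(Y) = Pow(Y, -1)
Add(Function('d')(-1), Mul(13, -8)) = Add(Pow(-1, -1), Mul(13, -8)) = Add(-1, -104) = -105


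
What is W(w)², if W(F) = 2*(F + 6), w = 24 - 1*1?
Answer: 3364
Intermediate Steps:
w = 23 (w = 24 - 1 = 23)
W(F) = 12 + 2*F (W(F) = 2*(6 + F) = 12 + 2*F)
W(w)² = (12 + 2*23)² = (12 + 46)² = 58² = 3364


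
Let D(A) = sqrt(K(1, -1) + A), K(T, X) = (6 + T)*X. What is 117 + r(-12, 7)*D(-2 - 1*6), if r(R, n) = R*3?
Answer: 117 - 36*I*sqrt(15) ≈ 117.0 - 139.43*I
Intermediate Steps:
r(R, n) = 3*R
K(T, X) = X*(6 + T)
D(A) = sqrt(-7 + A) (D(A) = sqrt(-(6 + 1) + A) = sqrt(-1*7 + A) = sqrt(-7 + A))
117 + r(-12, 7)*D(-2 - 1*6) = 117 + (3*(-12))*sqrt(-7 + (-2 - 1*6)) = 117 - 36*sqrt(-7 + (-2 - 6)) = 117 - 36*sqrt(-7 - 8) = 117 - 36*I*sqrt(15)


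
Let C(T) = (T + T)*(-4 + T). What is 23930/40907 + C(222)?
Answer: 3959494274/40907 ≈ 96793.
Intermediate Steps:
C(T) = 2*T*(-4 + T) (C(T) = (2*T)*(-4 + T) = 2*T*(-4 + T))
23930/40907 + C(222) = 23930/40907 + 2*222*(-4 + 222) = 23930*(1/40907) + 2*222*218 = 23930/40907 + 96792 = 3959494274/40907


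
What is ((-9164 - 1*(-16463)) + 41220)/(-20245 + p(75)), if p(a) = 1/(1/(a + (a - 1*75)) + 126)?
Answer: -458553069/191335420 ≈ -2.3966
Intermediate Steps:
p(a) = 1/(126 + 1/(-75 + 2*a)) (p(a) = 1/(1/(a + (a - 75)) + 126) = 1/(1/(a + (-75 + a)) + 126) = 1/(1/(-75 + 2*a) + 126) = 1/(126 + 1/(-75 + 2*a)))
((-9164 - 1*(-16463)) + 41220)/(-20245 + p(75)) = ((-9164 - 1*(-16463)) + 41220)/(-20245 + (-75 + 2*75)/(-9449 + 252*75)) = ((-9164 + 16463) + 41220)/(-20245 + (-75 + 150)/(-9449 + 18900)) = (7299 + 41220)/(-20245 + 75/9451) = 48519/(-20245 + (1/9451)*75) = 48519/(-20245 + 75/9451) = 48519/(-191335420/9451) = 48519*(-9451/191335420) = -458553069/191335420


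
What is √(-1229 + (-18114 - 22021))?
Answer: 6*I*√1149 ≈ 203.38*I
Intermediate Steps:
√(-1229 + (-18114 - 22021)) = √(-1229 - 40135) = √(-41364) = 6*I*√1149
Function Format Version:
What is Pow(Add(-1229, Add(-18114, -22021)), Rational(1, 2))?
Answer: Mul(6, I, Pow(1149, Rational(1, 2))) ≈ Mul(203.38, I)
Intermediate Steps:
Pow(Add(-1229, Add(-18114, -22021)), Rational(1, 2)) = Pow(Add(-1229, -40135), Rational(1, 2)) = Pow(-41364, Rational(1, 2)) = Mul(6, I, Pow(1149, Rational(1, 2)))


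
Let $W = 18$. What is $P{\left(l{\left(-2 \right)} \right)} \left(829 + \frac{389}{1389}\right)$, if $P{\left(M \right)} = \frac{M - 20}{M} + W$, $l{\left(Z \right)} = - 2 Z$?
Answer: $\frac{16126180}{1389} \approx 11610.0$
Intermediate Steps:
$P{\left(M \right)} = 18 + \frac{-20 + M}{M}$ ($P{\left(M \right)} = \frac{M - 20}{M} + 18 = \frac{-20 + M}{M} + 18 = 18 + \frac{-20 + M}{M}$)
$P{\left(l{\left(-2 \right)} \right)} \left(829 + \frac{389}{1389}\right) = \left(19 - \frac{20}{\left(-2\right) \left(-2\right)}\right) \left(829 + \frac{389}{1389}\right) = \left(19 - \frac{20}{4}\right) \left(829 + 389 \cdot \frac{1}{1389}\right) = \left(19 - 5\right) \left(829 + \frac{389}{1389}\right) = \left(19 - 5\right) \frac{1151870}{1389} = 14 \cdot \frac{1151870}{1389} = \frac{16126180}{1389}$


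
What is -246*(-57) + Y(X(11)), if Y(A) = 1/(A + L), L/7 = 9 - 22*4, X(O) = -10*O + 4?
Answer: 9240497/659 ≈ 14022.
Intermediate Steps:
X(O) = 4 - 10*O
L = -553 (L = 7*(9 - 22*4) = 7*(9 - 1*88) = 7*(9 - 88) = 7*(-79) = -553)
Y(A) = 1/(-553 + A) (Y(A) = 1/(A - 553) = 1/(-553 + A))
-246*(-57) + Y(X(11)) = -246*(-57) + 1/(-553 + (4 - 10*11)) = 14022 + 1/(-553 + (4 - 110)) = 14022 + 1/(-553 - 106) = 14022 + 1/(-659) = 14022 - 1/659 = 9240497/659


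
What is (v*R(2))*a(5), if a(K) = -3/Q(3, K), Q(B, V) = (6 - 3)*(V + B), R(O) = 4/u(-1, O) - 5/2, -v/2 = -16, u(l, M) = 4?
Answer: 6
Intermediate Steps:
v = 32 (v = -2*(-16) = 32)
R(O) = -3/2 (R(O) = 4/4 - 5/2 = 4*(¼) - 5*½ = 1 - 5/2 = -3/2)
Q(B, V) = 3*B + 3*V (Q(B, V) = 3*(B + V) = 3*B + 3*V)
a(K) = -3/(9 + 3*K) (a(K) = -3/(3*3 + 3*K) = -3/(9 + 3*K))
(v*R(2))*a(5) = (32*(-3/2))*(-1/(3 + 5)) = -(-48)/8 = -48*(-⅛) = 6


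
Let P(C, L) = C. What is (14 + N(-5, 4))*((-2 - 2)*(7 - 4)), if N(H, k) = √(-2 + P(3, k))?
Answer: -180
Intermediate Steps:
N(H, k) = 1 (N(H, k) = √(-2 + 3) = √1 = 1)
(14 + N(-5, 4))*((-2 - 2)*(7 - 4)) = (14 + 1)*((-2 - 2)*(7 - 4)) = 15*(-4*3) = 15*(-12) = -180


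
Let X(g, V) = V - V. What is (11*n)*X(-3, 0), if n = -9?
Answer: 0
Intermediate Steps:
X(g, V) = 0
(11*n)*X(-3, 0) = (11*(-9))*0 = -99*0 = 0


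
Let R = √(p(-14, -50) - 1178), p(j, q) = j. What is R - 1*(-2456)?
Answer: 2456 + 2*I*√298 ≈ 2456.0 + 34.525*I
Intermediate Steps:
R = 2*I*√298 (R = √(-14 - 1178) = √(-1192) = 2*I*√298 ≈ 34.525*I)
R - 1*(-2456) = 2*I*√298 - 1*(-2456) = 2*I*√298 + 2456 = 2456 + 2*I*√298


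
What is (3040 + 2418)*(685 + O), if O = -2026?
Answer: -7319178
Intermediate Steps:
(3040 + 2418)*(685 + O) = (3040 + 2418)*(685 - 2026) = 5458*(-1341) = -7319178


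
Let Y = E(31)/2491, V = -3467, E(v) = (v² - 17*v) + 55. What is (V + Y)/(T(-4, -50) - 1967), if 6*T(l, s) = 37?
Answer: 51814848/29306615 ≈ 1.7680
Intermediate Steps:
E(v) = 55 + v² - 17*v
T(l, s) = 37/6 (T(l, s) = (⅙)*37 = 37/6)
Y = 489/2491 (Y = (55 + 31² - 17*31)/2491 = (55 + 961 - 527)*(1/2491) = 489*(1/2491) = 489/2491 ≈ 0.19631)
(V + Y)/(T(-4, -50) - 1967) = (-3467 + 489/2491)/(37/6 - 1967) = -8635808/(2491*(-11765/6)) = -8635808/2491*(-6/11765) = 51814848/29306615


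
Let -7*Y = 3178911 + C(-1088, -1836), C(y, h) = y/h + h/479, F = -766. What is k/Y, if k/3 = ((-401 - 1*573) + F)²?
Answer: -164454993360/8222562811 ≈ -20.000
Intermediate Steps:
C(y, h) = h/479 + y/h (C(y, h) = y/h + h*(1/479) = y/h + h/479 = h/479 + y/h)
k = 9082800 (k = 3*((-401 - 1*573) - 766)² = 3*((-401 - 573) - 766)² = 3*(-974 - 766)² = 3*(-1740)² = 3*3027600 = 9082800)
Y = -41112814055/90531 (Y = -(3178911 + ((1/479)*(-1836) - 1088/(-1836)))/7 = -(3178911 + (-1836/479 - 1088*(-1/1836)))/7 = -(3178911 + (-1836/479 + 16/27))/7 = -(3178911 - 41908/12933)/7 = -⅐*41112814055/12933 = -41112814055/90531 ≈ -4.5413e+5)
k/Y = 9082800/(-41112814055/90531) = 9082800*(-90531/41112814055) = -164454993360/8222562811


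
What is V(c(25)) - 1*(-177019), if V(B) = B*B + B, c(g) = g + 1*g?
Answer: 179569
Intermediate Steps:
c(g) = 2*g (c(g) = g + g = 2*g)
V(B) = B + B² (V(B) = B² + B = B + B²)
V(c(25)) - 1*(-177019) = (2*25)*(1 + 2*25) - 1*(-177019) = 50*(1 + 50) + 177019 = 50*51 + 177019 = 2550 + 177019 = 179569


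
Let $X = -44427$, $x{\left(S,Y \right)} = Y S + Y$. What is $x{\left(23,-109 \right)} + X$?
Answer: $-47043$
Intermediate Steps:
$x{\left(S,Y \right)} = Y + S Y$ ($x{\left(S,Y \right)} = S Y + Y = Y + S Y$)
$x{\left(23,-109 \right)} + X = - 109 \left(1 + 23\right) - 44427 = \left(-109\right) 24 - 44427 = -2616 - 44427 = -47043$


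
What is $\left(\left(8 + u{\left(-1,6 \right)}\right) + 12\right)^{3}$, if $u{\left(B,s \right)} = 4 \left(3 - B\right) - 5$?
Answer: $29791$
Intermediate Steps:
$u{\left(B,s \right)} = 7 - 4 B$ ($u{\left(B,s \right)} = \left(12 - 4 B\right) - 5 = 7 - 4 B$)
$\left(\left(8 + u{\left(-1,6 \right)}\right) + 12\right)^{3} = \left(\left(8 + \left(7 - -4\right)\right) + 12\right)^{3} = \left(\left(8 + \left(7 + 4\right)\right) + 12\right)^{3} = \left(\left(8 + 11\right) + 12\right)^{3} = \left(19 + 12\right)^{3} = 31^{3} = 29791$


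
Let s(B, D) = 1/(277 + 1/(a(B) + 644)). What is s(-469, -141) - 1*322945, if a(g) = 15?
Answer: -58951671421/182544 ≈ -3.2295e+5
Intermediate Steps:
s(B, D) = 659/182544 (s(B, D) = 1/(277 + 1/(15 + 644)) = 1/(277 + 1/659) = 1/(182544/659) = 659/182544)
s(-469, -141) - 1*322945 = 659/182544 - 1*322945 = 659/182544 - 322945 = -58951671421/182544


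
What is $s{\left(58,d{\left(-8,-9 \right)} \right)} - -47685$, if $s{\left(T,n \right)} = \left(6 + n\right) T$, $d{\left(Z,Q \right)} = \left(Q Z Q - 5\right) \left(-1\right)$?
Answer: $85907$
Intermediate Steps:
$d{\left(Z,Q \right)} = 5 - Z Q^{2}$ ($d{\left(Z,Q \right)} = \left(Z Q^{2} - 5\right) \left(-1\right) = \left(-5 + Z Q^{2}\right) \left(-1\right) = 5 - Z Q^{2}$)
$s{\left(T,n \right)} = T \left(6 + n\right)$
$s{\left(58,d{\left(-8,-9 \right)} \right)} - -47685 = 58 \left(6 - \left(-5 - 8 \left(-9\right)^{2}\right)\right) - -47685 = 58 \left(6 - \left(-5 - 648\right)\right) + 47685 = 58 \left(6 + \left(5 + 648\right)\right) + 47685 = 58 \left(6 + 653\right) + 47685 = 58 \cdot 659 + 47685 = 38222 + 47685 = 85907$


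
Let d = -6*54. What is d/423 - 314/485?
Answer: -32218/22795 ≈ -1.4134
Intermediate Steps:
d = -324
d/423 - 314/485 = -324/423 - 314/485 = -324*1/423 - 314*1/485 = -36/47 - 314/485 = -32218/22795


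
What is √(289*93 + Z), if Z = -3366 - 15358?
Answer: √8153 ≈ 90.294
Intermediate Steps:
Z = -18724
√(289*93 + Z) = √(289*93 - 18724) = √(26877 - 18724) = √8153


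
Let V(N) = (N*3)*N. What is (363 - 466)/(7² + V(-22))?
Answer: -103/1501 ≈ -0.068621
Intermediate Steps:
V(N) = 3*N² (V(N) = (3*N)*N = 3*N²)
(363 - 466)/(7² + V(-22)) = (363 - 466)/(7² + 3*(-22)²) = -103/(49 + 3*484) = -103/(49 + 1452) = -103/1501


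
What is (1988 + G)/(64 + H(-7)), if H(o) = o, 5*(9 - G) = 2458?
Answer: 2509/95 ≈ 26.411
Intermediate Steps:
G = -2413/5 (G = 9 - ⅕*2458 = 9 - 2458/5 = -2413/5 ≈ -482.60)
(1988 + G)/(64 + H(-7)) = (1988 - 2413/5)/(64 - 7) = (7527/5)/57 = (7527/5)*(1/57) = 2509/95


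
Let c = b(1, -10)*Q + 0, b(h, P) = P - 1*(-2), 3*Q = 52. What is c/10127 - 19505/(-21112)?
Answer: 44907601/49338744 ≈ 0.91019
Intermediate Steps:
Q = 52/3 (Q = (1/3)*52 = 52/3 ≈ 17.333)
b(h, P) = 2 + P (b(h, P) = P + 2 = 2 + P)
c = -416/3 (c = (2 - 10)*(52/3) + 0 = -8*52/3 + 0 = -416/3 + 0 = -416/3 ≈ -138.67)
c/10127 - 19505/(-21112) = -416/3/10127 - 19505/(-21112) = -416/3*1/10127 - 19505*(-1/21112) = -32/2337 + 19505/21112 = 44907601/49338744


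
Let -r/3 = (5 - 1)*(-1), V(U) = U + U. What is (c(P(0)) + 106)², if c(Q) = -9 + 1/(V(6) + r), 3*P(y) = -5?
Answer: 5424241/576 ≈ 9417.1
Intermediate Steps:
V(U) = 2*U
P(y) = -5/3 (P(y) = (⅓)*(-5) = -5/3)
r = 12 (r = -3*(5 - 1)*(-1) = -12*(-1) = -3*(-4) = 12)
c(Q) = -215/24 (c(Q) = -9 + 1/(2*6 + 12) = -9 + 1/(12 + 12) = -9 + 1/24 = -215/24)
(c(P(0)) + 106)² = (-215/24 + 106)² = (2329/24)² = 5424241/576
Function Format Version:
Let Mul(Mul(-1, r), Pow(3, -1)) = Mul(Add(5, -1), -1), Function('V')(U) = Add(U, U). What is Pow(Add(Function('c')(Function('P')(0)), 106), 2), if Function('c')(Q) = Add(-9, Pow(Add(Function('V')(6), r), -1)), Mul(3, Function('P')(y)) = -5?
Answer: Rational(5424241, 576) ≈ 9417.1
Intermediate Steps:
Function('V')(U) = Mul(2, U)
Function('P')(y) = Rational(-5, 3) (Function('P')(y) = Mul(Rational(1, 3), -5) = Rational(-5, 3))
r = 12 (r = Mul(-3, Mul(Add(5, -1), -1)) = Mul(-3, Mul(4, -1)) = Mul(-3, -4) = 12)
Function('c')(Q) = Rational(-215, 24) (Function('c')(Q) = Add(-9, Pow(Add(Mul(2, 6), 12), -1)) = Add(-9, Pow(Add(12, 12), -1)) = Add(-9, Pow(24, -1)) = Add(-9, Rational(1, 24)) = Rational(-215, 24))
Pow(Add(Function('c')(Function('P')(0)), 106), 2) = Pow(Add(Rational(-215, 24), 106), 2) = Pow(Rational(2329, 24), 2) = Rational(5424241, 576)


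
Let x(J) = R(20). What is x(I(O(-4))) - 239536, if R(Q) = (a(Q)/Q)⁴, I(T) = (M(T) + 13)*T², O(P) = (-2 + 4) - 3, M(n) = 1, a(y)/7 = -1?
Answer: -38325757599/160000 ≈ -2.3954e+5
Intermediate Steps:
a(y) = -7 (a(y) = 7*(-1) = -7)
O(P) = -1 (O(P) = 2 - 3 = -1)
I(T) = 14*T² (I(T) = (1 + 13)*T² = 14*T²)
R(Q) = 2401/Q⁴ (R(Q) = (-7/Q)⁴ = 2401/Q⁴)
x(J) = 2401/160000 (x(J) = 2401/20⁴ = 2401*(1/160000) = 2401/160000)
x(I(O(-4))) - 239536 = 2401/160000 - 239536 = -38325757599/160000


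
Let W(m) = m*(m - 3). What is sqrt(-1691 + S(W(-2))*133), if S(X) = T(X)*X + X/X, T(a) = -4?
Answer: I*sqrt(6878) ≈ 82.934*I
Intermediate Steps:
W(m) = m*(-3 + m)
S(X) = 1 - 4*X (S(X) = -4*X + X/X = -4*X + 1 = 1 - 4*X)
sqrt(-1691 + S(W(-2))*133) = sqrt(-1691 + (1 - (-8)*(-3 - 2))*133) = sqrt(-1691 + (1 - (-8)*(-5))*133) = sqrt(-1691 + (1 - 4*10)*133) = sqrt(-1691 + (1 - 40)*133) = sqrt(-1691 - 39*133) = sqrt(-1691 - 5187) = sqrt(-6878) = I*sqrt(6878)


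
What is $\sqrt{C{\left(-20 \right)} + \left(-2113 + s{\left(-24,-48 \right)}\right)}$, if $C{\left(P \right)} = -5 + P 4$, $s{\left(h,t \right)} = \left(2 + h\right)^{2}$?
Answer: $i \sqrt{1714} \approx 41.401 i$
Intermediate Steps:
$C{\left(P \right)} = -5 + 4 P$
$\sqrt{C{\left(-20 \right)} + \left(-2113 + s{\left(-24,-48 \right)}\right)} = \sqrt{\left(-5 + 4 \left(-20\right)\right) - \left(2113 - \left(2 - 24\right)^{2}\right)} = \sqrt{\left(-5 - 80\right) - \left(2113 - \left(-22\right)^{2}\right)} = \sqrt{-85 + \left(-2113 + 484\right)} = \sqrt{-85 - 1629} = \sqrt{-1714} = i \sqrt{1714}$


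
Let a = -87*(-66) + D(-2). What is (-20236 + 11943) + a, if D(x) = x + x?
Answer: -2555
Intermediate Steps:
D(x) = 2*x
a = 5738 (a = -87*(-66) + 2*(-2) = 5742 - 4 = 5738)
(-20236 + 11943) + a = (-20236 + 11943) + 5738 = -8293 + 5738 = -2555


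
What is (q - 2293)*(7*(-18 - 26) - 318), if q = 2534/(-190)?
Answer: 137157852/95 ≈ 1.4438e+6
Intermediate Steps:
q = -1267/95 (q = 2534*(-1/190) = -1267/95 ≈ -13.337)
(q - 2293)*(7*(-18 - 26) - 318) = (-1267/95 - 2293)*(7*(-18 - 26) - 318) = -219102*(7*(-44) - 318)/95 = -219102*(-308 - 318)/95 = -219102/95*(-626) = 137157852/95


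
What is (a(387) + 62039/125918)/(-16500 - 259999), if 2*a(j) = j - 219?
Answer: -10639151/34816201082 ≈ -0.00030558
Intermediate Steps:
a(j) = -219/2 + j/2 (a(j) = (j - 219)/2 = (-219 + j)/2 = -219/2 + j/2)
(a(387) + 62039/125918)/(-16500 - 259999) = ((-219/2 + (½)*387) + 62039/125918)/(-16500 - 259999) = ((-219/2 + 387/2) + 62039*(1/125918))/(-276499) = (84 + 62039/125918)*(-1/276499) = (10639151/125918)*(-1/276499) = -10639151/34816201082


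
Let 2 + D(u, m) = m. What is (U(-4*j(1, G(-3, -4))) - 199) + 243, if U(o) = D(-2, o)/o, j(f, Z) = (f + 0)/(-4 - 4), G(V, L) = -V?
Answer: 41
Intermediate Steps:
D(u, m) = -2 + m
j(f, Z) = -f/8 (j(f, Z) = f/(-8) = f*(-⅛) = -f/8)
U(o) = (-2 + o)/o
(U(-4*j(1, G(-3, -4))) - 199) + 243 = ((-2 - (-1)/2)/((-(-1)/2)) - 199) + 243 = ((-2 - 4*(-⅛))/((-4*(-⅛))) - 199) + 243 = ((-2 + ½)/(½) - 199) + 243 = (2*(-3/2) - 199) + 243 = (-3 - 199) + 243 = -202 + 243 = 41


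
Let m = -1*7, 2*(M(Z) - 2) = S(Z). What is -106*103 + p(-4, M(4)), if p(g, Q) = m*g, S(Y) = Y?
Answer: -10890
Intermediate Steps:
M(Z) = 2 + Z/2
m = -7
p(g, Q) = -7*g
-106*103 + p(-4, M(4)) = -106*103 - 7*(-4) = -10918 + 28 = -10890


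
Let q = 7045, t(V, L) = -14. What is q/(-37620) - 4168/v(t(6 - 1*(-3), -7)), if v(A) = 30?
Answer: -5233717/37620 ≈ -139.12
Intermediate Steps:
q/(-37620) - 4168/v(t(6 - 1*(-3), -7)) = 7045/(-37620) - 4168/30 = 7045*(-1/37620) - 4168*1/30 = -1409/7524 - 2084/15 = -5233717/37620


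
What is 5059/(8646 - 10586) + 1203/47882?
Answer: -119950609/46445540 ≈ -2.5826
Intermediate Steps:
5059/(8646 - 10586) + 1203/47882 = 5059/(-1940) + 1203*(1/47882) = 5059*(-1/1940) + 1203/47882 = -5059/1940 + 1203/47882 = -119950609/46445540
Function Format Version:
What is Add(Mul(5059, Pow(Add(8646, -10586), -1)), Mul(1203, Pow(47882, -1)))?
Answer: Rational(-119950609, 46445540) ≈ -2.5826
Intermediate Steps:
Add(Mul(5059, Pow(Add(8646, -10586), -1)), Mul(1203, Pow(47882, -1))) = Add(Mul(5059, Pow(-1940, -1)), Mul(1203, Rational(1, 47882))) = Add(Mul(5059, Rational(-1, 1940)), Rational(1203, 47882)) = Add(Rational(-5059, 1940), Rational(1203, 47882)) = Rational(-119950609, 46445540)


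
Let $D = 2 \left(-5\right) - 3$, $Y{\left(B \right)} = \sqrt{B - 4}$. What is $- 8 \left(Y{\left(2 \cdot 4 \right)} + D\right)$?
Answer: $88$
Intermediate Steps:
$Y{\left(B \right)} = \sqrt{-4 + B}$
$D = -13$ ($D = -10 - 3 = -13$)
$- 8 \left(Y{\left(2 \cdot 4 \right)} + D\right) = - 8 \left(\sqrt{-4 + 2 \cdot 4} - 13\right) = - 8 \left(\sqrt{-4 + 8} - 13\right) = - 8 \left(\sqrt{4} - 13\right) = - 8 \left(2 - 13\right) = \left(-8\right) \left(-11\right) = 88$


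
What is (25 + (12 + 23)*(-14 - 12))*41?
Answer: -36285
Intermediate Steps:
(25 + (12 + 23)*(-14 - 12))*41 = (25 + 35*(-26))*41 = (25 - 910)*41 = -885*41 = -36285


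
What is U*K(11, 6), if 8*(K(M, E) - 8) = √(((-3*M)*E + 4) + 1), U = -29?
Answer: -232 - 29*I*√193/8 ≈ -232.0 - 50.36*I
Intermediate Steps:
K(M, E) = 8 + √(5 - 3*E*M)/8 (K(M, E) = 8 + √(((-3*M)*E + 4) + 1)/8 = 8 + √((-3*E*M + 4) + 1)/8 = 8 + √((4 - 3*E*M) + 1)/8 = 8 + √(5 - 3*E*M)/8)
U*K(11, 6) = -29*(8 + √(5 - 3*6*11)/8) = -29*(8 + √(5 - 198)/8) = -29*(8 + √(-193)/8) = -29*(8 + (I*√193)/8) = -29*(8 + I*√193/8) = -232 - 29*I*√193/8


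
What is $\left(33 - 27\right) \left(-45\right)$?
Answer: $-270$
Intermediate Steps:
$\left(33 - 27\right) \left(-45\right) = 6 \left(-45\right) = -270$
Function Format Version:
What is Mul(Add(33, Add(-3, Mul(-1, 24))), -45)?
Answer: -270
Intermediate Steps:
Mul(Add(33, Add(-3, Mul(-1, 24))), -45) = Mul(Add(33, Add(-3, -24)), -45) = Mul(Add(33, -27), -45) = Mul(6, -45) = -270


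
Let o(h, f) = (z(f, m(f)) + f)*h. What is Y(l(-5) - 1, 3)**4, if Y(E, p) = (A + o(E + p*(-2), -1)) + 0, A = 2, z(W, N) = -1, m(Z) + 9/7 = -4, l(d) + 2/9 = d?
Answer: 3208542736/6561 ≈ 4.8903e+5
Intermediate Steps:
l(d) = -2/9 + d
m(Z) = -37/7 (m(Z) = -9/7 - 4 = -37/7)
o(h, f) = h*(-1 + f) (o(h, f) = (-1 + f)*h = h*(-1 + f))
Y(E, p) = 2 - 2*E + 4*p (Y(E, p) = (2 + (E + p*(-2))*(-1 - 1)) + 0 = (2 + (E - 2*p)*(-2)) + 0 = (2 + (-2*E + 4*p)) + 0 = (2 - 2*E + 4*p) + 0 = 2 - 2*E + 4*p)
Y(l(-5) - 1, 3)**4 = (2 - 2*((-2/9 - 5) - 1) + 4*3)**4 = (2 - 2*(-47/9 - 1) + 12)**4 = (2 - 2*(-56/9) + 12)**4 = (2 + 112/9 + 12)**4 = (238/9)**4 = 3208542736/6561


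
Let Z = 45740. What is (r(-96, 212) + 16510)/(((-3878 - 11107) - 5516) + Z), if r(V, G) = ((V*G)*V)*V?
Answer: -187547522/25239 ≈ -7430.9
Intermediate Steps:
r(V, G) = G*V**3 (r(V, G) = ((G*V)*V)*V = (G*V**2)*V = G*V**3)
(r(-96, 212) + 16510)/(((-3878 - 11107) - 5516) + Z) = (212*(-96)**3 + 16510)/(((-3878 - 11107) - 5516) + 45740) = (212*(-884736) + 16510)/((-14985 - 5516) + 45740) = (-187564032 + 16510)/(-20501 + 45740) = -187547522/25239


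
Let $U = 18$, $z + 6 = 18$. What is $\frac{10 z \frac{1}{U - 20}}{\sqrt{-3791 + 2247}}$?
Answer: $\frac{15 i \sqrt{386}}{193} \approx 1.527 i$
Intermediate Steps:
$z = 12$ ($z = -6 + 18 = 12$)
$\frac{10 z \frac{1}{U - 20}}{\sqrt{-3791 + 2247}} = \frac{10 \cdot 12 \frac{1}{18 - 20}}{\sqrt{-3791 + 2247}} = \frac{120 \frac{1}{-2}}{\sqrt{-1544}} = \frac{120 \left(- \frac{1}{2}\right)}{2 i \sqrt{386}} = - 60 \left(- \frac{i \sqrt{386}}{772}\right) = \frac{15 i \sqrt{386}}{193}$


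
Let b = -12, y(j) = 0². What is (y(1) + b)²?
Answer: 144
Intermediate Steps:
y(j) = 0
(y(1) + b)² = (0 - 12)² = (-12)² = 144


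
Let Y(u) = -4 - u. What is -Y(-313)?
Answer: -309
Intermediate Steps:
-Y(-313) = -(-4 - 1*(-313)) = -(-4 + 313) = -1*309 = -309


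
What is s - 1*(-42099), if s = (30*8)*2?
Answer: 42579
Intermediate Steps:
s = 480 (s = 240*2 = 480)
s - 1*(-42099) = 480 - 1*(-42099) = 480 + 42099 = 42579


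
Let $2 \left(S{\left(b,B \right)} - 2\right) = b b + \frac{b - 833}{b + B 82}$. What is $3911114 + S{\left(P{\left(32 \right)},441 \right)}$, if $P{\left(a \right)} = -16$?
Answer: $\frac{282751650399}{72292} \approx 3.9112 \cdot 10^{6}$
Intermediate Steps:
$S{\left(b,B \right)} = 2 + \frac{b^{2}}{2} + \frac{-833 + b}{2 \left(b + 82 B\right)}$ ($S{\left(b,B \right)} = 2 + \frac{b b + \frac{b - 833}{b + B 82}}{2} = 2 + \frac{b^{2} + \frac{-833 + b}{b + 82 B}}{2} = 2 + \left(\frac{b^{2}}{2} + \frac{-833 + b}{2 \left(b + 82 B\right)}\right) = 2 + \frac{b^{2}}{2} + \frac{-833 + b}{2 \left(b + 82 B\right)}$)
$3911114 + S{\left(P{\left(32 \right)},441 \right)} = 3911114 + \frac{-833 + \left(-16\right)^{3} + 5 \left(-16\right) + 328 \cdot 441 + 82 \cdot 441 \left(-16\right)^{2}}{2 \left(-16 + 82 \cdot 441\right)} = 3911114 + \frac{-833 - 4096 - 80 + 144648 + 82 \cdot 441 \cdot 256}{2 \left(-16 + 36162\right)} = 3911114 + \frac{-833 - 4096 - 80 + 144648 + 9257472}{2 \cdot 36146} = 3911114 + \frac{1}{2} \cdot \frac{1}{36146} \cdot 9397111 = 3911114 + \frac{9397111}{72292} = \frac{282751650399}{72292}$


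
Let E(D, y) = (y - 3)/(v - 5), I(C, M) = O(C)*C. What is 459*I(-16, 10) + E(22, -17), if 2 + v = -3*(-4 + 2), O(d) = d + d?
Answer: 235028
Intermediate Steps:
O(d) = 2*d
v = 4 (v = -2 - 3*(-4 + 2) = -2 - 3*(-2) = -2 + 6 = 4)
I(C, M) = 2*C² (I(C, M) = (2*C)*C = 2*C²)
E(D, y) = 3 - y (E(D, y) = (y - 3)/(4 - 5) = (-3 + y)/(-1) = (-3 + y)*(-1) = 3 - y)
459*I(-16, 10) + E(22, -17) = 459*(2*(-16)²) + (3 - 1*(-17)) = 459*(2*256) + (3 + 17) = 459*512 + 20 = 235008 + 20 = 235028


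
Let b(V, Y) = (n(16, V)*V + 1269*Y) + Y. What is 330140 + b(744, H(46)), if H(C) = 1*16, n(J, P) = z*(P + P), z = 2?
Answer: 2564604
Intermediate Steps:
n(J, P) = 4*P (n(J, P) = 2*(P + P) = 2*(2*P) = 4*P)
H(C) = 16
b(V, Y) = 4*V² + 1270*Y (b(V, Y) = ((4*V)*V + 1269*Y) + Y = (4*V² + 1269*Y) + Y = 4*V² + 1270*Y)
330140 + b(744, H(46)) = 330140 + (4*744² + 1270*16) = 330140 + (4*553536 + 20320) = 330140 + (2214144 + 20320) = 330140 + 2234464 = 2564604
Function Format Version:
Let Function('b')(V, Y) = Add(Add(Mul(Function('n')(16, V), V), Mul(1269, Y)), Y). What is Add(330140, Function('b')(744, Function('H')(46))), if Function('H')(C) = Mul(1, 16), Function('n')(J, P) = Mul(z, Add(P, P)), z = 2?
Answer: 2564604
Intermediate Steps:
Function('n')(J, P) = Mul(4, P) (Function('n')(J, P) = Mul(2, Add(P, P)) = Mul(2, Mul(2, P)) = Mul(4, P))
Function('H')(C) = 16
Function('b')(V, Y) = Add(Mul(4, Pow(V, 2)), Mul(1270, Y)) (Function('b')(V, Y) = Add(Add(Mul(Mul(4, V), V), Mul(1269, Y)), Y) = Add(Add(Mul(4, Pow(V, 2)), Mul(1269, Y)), Y) = Add(Mul(4, Pow(V, 2)), Mul(1270, Y)))
Add(330140, Function('b')(744, Function('H')(46))) = Add(330140, Add(Mul(4, Pow(744, 2)), Mul(1270, 16))) = Add(330140, Add(Mul(4, 553536), 20320)) = Add(330140, Add(2214144, 20320)) = Add(330140, 2234464) = 2564604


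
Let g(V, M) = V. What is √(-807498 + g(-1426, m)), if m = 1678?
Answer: 2*I*√202231 ≈ 899.4*I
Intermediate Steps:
√(-807498 + g(-1426, m)) = √(-807498 - 1426) = √(-808924) = 2*I*√202231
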